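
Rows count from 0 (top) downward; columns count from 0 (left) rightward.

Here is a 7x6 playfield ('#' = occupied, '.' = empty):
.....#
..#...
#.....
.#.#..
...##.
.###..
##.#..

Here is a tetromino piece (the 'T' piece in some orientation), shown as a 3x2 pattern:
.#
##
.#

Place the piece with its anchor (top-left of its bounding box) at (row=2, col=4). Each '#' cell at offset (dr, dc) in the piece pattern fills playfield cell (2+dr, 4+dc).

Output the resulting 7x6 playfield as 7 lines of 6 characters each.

Fill (2+0,4+1) = (2,5)
Fill (2+1,4+0) = (3,4)
Fill (2+1,4+1) = (3,5)
Fill (2+2,4+1) = (4,5)

Answer: .....#
..#...
#....#
.#.###
...###
.###..
##.#..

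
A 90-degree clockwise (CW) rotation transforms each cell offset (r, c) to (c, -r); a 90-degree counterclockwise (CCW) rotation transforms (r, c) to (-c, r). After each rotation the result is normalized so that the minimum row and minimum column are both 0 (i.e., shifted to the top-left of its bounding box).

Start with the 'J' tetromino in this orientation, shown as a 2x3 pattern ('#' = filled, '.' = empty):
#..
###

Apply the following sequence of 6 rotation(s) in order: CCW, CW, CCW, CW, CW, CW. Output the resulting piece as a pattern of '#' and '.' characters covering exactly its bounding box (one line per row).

Answer: ###
..#

Derivation:
Start:
#..
###
After rotation 1 (CCW):
.#
.#
##
After rotation 2 (CW):
#..
###
After rotation 3 (CCW):
.#
.#
##
After rotation 4 (CW):
#..
###
After rotation 5 (CW):
##
#.
#.
After rotation 6 (CW):
###
..#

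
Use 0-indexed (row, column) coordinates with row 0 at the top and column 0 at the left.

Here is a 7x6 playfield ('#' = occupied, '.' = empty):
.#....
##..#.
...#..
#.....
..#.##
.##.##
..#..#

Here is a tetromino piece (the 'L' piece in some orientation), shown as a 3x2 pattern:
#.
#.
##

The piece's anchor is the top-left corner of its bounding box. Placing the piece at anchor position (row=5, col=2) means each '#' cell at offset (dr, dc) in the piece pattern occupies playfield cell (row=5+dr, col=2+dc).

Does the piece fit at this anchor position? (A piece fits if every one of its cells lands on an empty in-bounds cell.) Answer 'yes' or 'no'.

Answer: no

Derivation:
Check each piece cell at anchor (5, 2):
  offset (0,0) -> (5,2): occupied ('#') -> FAIL
  offset (1,0) -> (6,2): occupied ('#') -> FAIL
  offset (2,0) -> (7,2): out of bounds -> FAIL
  offset (2,1) -> (7,3): out of bounds -> FAIL
All cells valid: no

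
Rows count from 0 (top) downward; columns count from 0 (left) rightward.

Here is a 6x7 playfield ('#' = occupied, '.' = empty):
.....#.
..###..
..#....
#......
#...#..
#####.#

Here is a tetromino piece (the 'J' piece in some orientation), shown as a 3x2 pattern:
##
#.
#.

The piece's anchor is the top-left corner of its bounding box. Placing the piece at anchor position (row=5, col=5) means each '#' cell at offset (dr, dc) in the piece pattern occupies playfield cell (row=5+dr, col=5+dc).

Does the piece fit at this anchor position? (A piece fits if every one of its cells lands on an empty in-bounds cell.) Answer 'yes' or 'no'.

Answer: no

Derivation:
Check each piece cell at anchor (5, 5):
  offset (0,0) -> (5,5): empty -> OK
  offset (0,1) -> (5,6): occupied ('#') -> FAIL
  offset (1,0) -> (6,5): out of bounds -> FAIL
  offset (2,0) -> (7,5): out of bounds -> FAIL
All cells valid: no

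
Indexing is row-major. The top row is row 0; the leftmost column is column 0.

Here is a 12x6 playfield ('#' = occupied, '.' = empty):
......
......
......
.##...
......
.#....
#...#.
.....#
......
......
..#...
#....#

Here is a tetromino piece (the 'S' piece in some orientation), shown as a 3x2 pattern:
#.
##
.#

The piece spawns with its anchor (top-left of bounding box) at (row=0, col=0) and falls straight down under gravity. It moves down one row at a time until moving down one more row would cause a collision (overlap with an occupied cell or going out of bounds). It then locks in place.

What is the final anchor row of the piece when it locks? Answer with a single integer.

Answer: 0

Derivation:
Spawn at (row=0, col=0). Try each row:
  row 0: fits
  row 1: blocked -> lock at row 0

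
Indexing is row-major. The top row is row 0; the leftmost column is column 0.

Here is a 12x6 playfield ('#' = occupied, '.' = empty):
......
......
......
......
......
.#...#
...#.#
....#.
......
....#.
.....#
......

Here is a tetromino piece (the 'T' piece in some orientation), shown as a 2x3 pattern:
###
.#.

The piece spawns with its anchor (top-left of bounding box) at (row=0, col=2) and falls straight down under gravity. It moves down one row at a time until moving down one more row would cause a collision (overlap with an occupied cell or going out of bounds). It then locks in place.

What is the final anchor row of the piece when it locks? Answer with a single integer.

Answer: 4

Derivation:
Spawn at (row=0, col=2). Try each row:
  row 0: fits
  row 1: fits
  row 2: fits
  row 3: fits
  row 4: fits
  row 5: blocked -> lock at row 4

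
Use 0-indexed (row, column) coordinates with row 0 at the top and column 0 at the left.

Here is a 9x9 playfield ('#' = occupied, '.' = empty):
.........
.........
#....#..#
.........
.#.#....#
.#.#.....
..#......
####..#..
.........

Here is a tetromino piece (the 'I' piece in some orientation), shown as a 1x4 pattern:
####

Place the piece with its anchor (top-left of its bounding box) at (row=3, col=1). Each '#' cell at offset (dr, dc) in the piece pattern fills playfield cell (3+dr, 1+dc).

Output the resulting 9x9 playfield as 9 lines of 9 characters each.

Answer: .........
.........
#....#..#
.####....
.#.#....#
.#.#.....
..#......
####..#..
.........

Derivation:
Fill (3+0,1+0) = (3,1)
Fill (3+0,1+1) = (3,2)
Fill (3+0,1+2) = (3,3)
Fill (3+0,1+3) = (3,4)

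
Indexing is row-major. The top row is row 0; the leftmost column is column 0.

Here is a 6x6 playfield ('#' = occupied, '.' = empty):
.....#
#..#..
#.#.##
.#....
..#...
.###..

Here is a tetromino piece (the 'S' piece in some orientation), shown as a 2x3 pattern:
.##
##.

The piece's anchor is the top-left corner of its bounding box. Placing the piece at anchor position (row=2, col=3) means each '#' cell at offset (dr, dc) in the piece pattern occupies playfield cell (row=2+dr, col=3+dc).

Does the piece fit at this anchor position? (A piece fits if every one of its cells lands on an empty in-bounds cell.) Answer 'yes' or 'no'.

Answer: no

Derivation:
Check each piece cell at anchor (2, 3):
  offset (0,1) -> (2,4): occupied ('#') -> FAIL
  offset (0,2) -> (2,5): occupied ('#') -> FAIL
  offset (1,0) -> (3,3): empty -> OK
  offset (1,1) -> (3,4): empty -> OK
All cells valid: no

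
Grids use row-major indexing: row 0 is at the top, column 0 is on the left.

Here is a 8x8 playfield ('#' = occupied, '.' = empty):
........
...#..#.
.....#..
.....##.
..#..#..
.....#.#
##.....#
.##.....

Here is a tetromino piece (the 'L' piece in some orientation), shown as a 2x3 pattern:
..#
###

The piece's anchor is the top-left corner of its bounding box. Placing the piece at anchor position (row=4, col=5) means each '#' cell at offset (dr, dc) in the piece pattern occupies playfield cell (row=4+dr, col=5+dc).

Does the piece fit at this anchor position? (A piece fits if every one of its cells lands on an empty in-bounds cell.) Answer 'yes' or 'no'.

Answer: no

Derivation:
Check each piece cell at anchor (4, 5):
  offset (0,2) -> (4,7): empty -> OK
  offset (1,0) -> (5,5): occupied ('#') -> FAIL
  offset (1,1) -> (5,6): empty -> OK
  offset (1,2) -> (5,7): occupied ('#') -> FAIL
All cells valid: no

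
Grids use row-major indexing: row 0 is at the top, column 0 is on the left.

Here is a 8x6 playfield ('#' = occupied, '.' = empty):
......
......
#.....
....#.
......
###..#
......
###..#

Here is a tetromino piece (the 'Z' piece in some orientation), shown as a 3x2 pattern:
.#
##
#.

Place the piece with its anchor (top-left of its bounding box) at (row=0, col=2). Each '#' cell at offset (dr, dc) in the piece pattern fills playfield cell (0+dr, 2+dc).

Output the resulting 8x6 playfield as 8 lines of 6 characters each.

Answer: ...#..
..##..
#.#...
....#.
......
###..#
......
###..#

Derivation:
Fill (0+0,2+1) = (0,3)
Fill (0+1,2+0) = (1,2)
Fill (0+1,2+1) = (1,3)
Fill (0+2,2+0) = (2,2)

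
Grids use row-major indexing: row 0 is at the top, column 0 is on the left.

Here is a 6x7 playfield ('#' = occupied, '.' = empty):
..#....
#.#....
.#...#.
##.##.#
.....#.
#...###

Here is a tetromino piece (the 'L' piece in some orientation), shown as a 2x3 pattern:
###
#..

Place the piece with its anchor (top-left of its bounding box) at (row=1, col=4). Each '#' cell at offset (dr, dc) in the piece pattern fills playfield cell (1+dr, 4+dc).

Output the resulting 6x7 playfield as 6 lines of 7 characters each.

Fill (1+0,4+0) = (1,4)
Fill (1+0,4+1) = (1,5)
Fill (1+0,4+2) = (1,6)
Fill (1+1,4+0) = (2,4)

Answer: ..#....
#.#.###
.#..##.
##.##.#
.....#.
#...###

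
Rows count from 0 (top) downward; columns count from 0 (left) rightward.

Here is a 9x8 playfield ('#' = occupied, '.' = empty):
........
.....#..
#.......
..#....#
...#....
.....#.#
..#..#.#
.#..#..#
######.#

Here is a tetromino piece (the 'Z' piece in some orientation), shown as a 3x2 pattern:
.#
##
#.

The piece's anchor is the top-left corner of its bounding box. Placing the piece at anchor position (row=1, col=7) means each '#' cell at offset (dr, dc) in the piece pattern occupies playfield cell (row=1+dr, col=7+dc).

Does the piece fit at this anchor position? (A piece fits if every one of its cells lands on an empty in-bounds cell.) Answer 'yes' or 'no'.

Check each piece cell at anchor (1, 7):
  offset (0,1) -> (1,8): out of bounds -> FAIL
  offset (1,0) -> (2,7): empty -> OK
  offset (1,1) -> (2,8): out of bounds -> FAIL
  offset (2,0) -> (3,7): occupied ('#') -> FAIL
All cells valid: no

Answer: no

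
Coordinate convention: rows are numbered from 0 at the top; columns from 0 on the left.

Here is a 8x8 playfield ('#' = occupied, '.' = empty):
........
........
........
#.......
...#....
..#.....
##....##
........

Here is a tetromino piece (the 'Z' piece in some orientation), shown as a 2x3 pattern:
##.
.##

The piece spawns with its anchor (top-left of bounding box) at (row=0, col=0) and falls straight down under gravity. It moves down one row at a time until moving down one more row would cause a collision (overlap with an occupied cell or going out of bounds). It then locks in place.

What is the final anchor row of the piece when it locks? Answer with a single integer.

Spawn at (row=0, col=0). Try each row:
  row 0: fits
  row 1: fits
  row 2: fits
  row 3: blocked -> lock at row 2

Answer: 2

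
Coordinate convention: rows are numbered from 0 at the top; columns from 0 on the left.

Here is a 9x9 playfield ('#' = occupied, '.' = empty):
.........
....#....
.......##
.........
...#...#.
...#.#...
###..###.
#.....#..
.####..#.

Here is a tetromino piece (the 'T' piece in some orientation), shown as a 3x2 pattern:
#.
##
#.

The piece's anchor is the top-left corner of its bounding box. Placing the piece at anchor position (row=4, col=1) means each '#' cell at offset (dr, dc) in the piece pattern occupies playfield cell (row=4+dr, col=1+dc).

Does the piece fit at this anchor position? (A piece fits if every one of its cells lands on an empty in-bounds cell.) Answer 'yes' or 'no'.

Check each piece cell at anchor (4, 1):
  offset (0,0) -> (4,1): empty -> OK
  offset (1,0) -> (5,1): empty -> OK
  offset (1,1) -> (5,2): empty -> OK
  offset (2,0) -> (6,1): occupied ('#') -> FAIL
All cells valid: no

Answer: no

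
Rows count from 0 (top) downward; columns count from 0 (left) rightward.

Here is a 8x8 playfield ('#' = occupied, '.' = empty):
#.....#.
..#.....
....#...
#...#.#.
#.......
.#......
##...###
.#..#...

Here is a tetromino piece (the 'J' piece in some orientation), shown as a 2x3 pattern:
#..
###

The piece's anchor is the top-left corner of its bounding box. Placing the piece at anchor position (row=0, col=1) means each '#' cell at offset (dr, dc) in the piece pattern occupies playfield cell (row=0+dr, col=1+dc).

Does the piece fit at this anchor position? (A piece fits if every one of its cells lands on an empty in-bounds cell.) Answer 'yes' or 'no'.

Answer: no

Derivation:
Check each piece cell at anchor (0, 1):
  offset (0,0) -> (0,1): empty -> OK
  offset (1,0) -> (1,1): empty -> OK
  offset (1,1) -> (1,2): occupied ('#') -> FAIL
  offset (1,2) -> (1,3): empty -> OK
All cells valid: no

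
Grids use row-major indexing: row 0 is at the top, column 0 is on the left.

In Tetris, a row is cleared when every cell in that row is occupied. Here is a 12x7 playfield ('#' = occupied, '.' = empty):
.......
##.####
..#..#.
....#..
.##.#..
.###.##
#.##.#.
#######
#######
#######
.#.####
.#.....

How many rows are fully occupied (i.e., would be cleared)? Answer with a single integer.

Answer: 3

Derivation:
Check each row:
  row 0: 7 empty cells -> not full
  row 1: 1 empty cell -> not full
  row 2: 5 empty cells -> not full
  row 3: 6 empty cells -> not full
  row 4: 4 empty cells -> not full
  row 5: 2 empty cells -> not full
  row 6: 3 empty cells -> not full
  row 7: 0 empty cells -> FULL (clear)
  row 8: 0 empty cells -> FULL (clear)
  row 9: 0 empty cells -> FULL (clear)
  row 10: 2 empty cells -> not full
  row 11: 6 empty cells -> not full
Total rows cleared: 3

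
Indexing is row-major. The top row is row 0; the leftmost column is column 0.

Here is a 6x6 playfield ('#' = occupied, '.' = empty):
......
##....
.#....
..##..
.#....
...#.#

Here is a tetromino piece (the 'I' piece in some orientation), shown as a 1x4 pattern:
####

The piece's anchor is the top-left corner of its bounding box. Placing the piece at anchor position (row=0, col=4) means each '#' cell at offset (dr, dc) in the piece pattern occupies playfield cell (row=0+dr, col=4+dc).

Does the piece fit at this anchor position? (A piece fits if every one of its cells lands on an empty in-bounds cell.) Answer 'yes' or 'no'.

Answer: no

Derivation:
Check each piece cell at anchor (0, 4):
  offset (0,0) -> (0,4): empty -> OK
  offset (0,1) -> (0,5): empty -> OK
  offset (0,2) -> (0,6): out of bounds -> FAIL
  offset (0,3) -> (0,7): out of bounds -> FAIL
All cells valid: no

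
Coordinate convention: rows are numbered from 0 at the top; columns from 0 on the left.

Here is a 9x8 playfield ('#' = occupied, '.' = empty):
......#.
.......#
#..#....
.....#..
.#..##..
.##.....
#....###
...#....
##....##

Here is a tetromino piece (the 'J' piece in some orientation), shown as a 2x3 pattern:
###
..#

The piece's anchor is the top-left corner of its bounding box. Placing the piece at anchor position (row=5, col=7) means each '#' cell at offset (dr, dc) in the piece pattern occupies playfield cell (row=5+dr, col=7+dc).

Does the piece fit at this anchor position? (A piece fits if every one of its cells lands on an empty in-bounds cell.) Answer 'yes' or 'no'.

Check each piece cell at anchor (5, 7):
  offset (0,0) -> (5,7): empty -> OK
  offset (0,1) -> (5,8): out of bounds -> FAIL
  offset (0,2) -> (5,9): out of bounds -> FAIL
  offset (1,2) -> (6,9): out of bounds -> FAIL
All cells valid: no

Answer: no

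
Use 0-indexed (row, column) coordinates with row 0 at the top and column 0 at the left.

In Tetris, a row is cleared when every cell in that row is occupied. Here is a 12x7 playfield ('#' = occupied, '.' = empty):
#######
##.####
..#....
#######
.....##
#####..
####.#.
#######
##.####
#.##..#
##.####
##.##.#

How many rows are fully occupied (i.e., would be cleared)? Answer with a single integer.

Check each row:
  row 0: 0 empty cells -> FULL (clear)
  row 1: 1 empty cell -> not full
  row 2: 6 empty cells -> not full
  row 3: 0 empty cells -> FULL (clear)
  row 4: 5 empty cells -> not full
  row 5: 2 empty cells -> not full
  row 6: 2 empty cells -> not full
  row 7: 0 empty cells -> FULL (clear)
  row 8: 1 empty cell -> not full
  row 9: 3 empty cells -> not full
  row 10: 1 empty cell -> not full
  row 11: 2 empty cells -> not full
Total rows cleared: 3

Answer: 3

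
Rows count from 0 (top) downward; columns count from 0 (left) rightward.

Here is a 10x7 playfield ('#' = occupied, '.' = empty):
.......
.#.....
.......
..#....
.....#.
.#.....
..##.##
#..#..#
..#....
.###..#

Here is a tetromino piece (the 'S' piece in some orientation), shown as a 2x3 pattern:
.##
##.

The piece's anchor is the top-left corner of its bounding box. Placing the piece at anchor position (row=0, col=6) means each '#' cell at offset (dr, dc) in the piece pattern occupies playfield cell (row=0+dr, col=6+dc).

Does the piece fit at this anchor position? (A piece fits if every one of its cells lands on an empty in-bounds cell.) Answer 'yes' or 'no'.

Answer: no

Derivation:
Check each piece cell at anchor (0, 6):
  offset (0,1) -> (0,7): out of bounds -> FAIL
  offset (0,2) -> (0,8): out of bounds -> FAIL
  offset (1,0) -> (1,6): empty -> OK
  offset (1,1) -> (1,7): out of bounds -> FAIL
All cells valid: no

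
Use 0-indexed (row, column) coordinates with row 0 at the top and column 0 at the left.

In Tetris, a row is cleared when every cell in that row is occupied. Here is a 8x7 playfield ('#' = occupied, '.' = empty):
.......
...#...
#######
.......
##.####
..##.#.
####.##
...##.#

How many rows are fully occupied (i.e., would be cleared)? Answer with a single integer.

Answer: 1

Derivation:
Check each row:
  row 0: 7 empty cells -> not full
  row 1: 6 empty cells -> not full
  row 2: 0 empty cells -> FULL (clear)
  row 3: 7 empty cells -> not full
  row 4: 1 empty cell -> not full
  row 5: 4 empty cells -> not full
  row 6: 1 empty cell -> not full
  row 7: 4 empty cells -> not full
Total rows cleared: 1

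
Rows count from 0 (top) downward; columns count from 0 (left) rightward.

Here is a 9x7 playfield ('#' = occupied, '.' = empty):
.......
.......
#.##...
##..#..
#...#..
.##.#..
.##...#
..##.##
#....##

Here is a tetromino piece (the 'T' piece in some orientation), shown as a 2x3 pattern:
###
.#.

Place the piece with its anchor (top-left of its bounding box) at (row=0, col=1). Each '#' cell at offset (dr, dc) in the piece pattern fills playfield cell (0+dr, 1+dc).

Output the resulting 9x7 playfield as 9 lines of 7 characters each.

Answer: .###...
..#....
#.##...
##..#..
#...#..
.##.#..
.##...#
..##.##
#....##

Derivation:
Fill (0+0,1+0) = (0,1)
Fill (0+0,1+1) = (0,2)
Fill (0+0,1+2) = (0,3)
Fill (0+1,1+1) = (1,2)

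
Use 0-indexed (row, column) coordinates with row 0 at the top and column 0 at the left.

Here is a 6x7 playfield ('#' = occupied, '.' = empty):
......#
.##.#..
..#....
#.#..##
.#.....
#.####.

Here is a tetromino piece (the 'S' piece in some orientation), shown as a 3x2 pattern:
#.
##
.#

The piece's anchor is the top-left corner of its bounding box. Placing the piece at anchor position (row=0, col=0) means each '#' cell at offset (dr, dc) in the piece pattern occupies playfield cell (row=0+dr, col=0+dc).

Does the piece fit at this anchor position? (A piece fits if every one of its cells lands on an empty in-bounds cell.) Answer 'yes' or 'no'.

Answer: no

Derivation:
Check each piece cell at anchor (0, 0):
  offset (0,0) -> (0,0): empty -> OK
  offset (1,0) -> (1,0): empty -> OK
  offset (1,1) -> (1,1): occupied ('#') -> FAIL
  offset (2,1) -> (2,1): empty -> OK
All cells valid: no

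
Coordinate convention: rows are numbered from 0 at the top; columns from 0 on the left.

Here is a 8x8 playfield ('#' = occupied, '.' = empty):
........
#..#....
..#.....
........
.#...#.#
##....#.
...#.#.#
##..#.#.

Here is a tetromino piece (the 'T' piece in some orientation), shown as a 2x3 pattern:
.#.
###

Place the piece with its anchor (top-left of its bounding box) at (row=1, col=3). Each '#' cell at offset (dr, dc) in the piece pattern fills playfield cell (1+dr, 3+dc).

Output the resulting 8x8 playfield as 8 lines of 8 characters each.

Answer: ........
#..##...
..####..
........
.#...#.#
##....#.
...#.#.#
##..#.#.

Derivation:
Fill (1+0,3+1) = (1,4)
Fill (1+1,3+0) = (2,3)
Fill (1+1,3+1) = (2,4)
Fill (1+1,3+2) = (2,5)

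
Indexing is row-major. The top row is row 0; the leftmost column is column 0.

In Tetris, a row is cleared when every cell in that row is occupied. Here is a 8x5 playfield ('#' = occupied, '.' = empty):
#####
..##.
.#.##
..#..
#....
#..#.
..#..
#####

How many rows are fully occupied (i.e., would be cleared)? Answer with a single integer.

Answer: 2

Derivation:
Check each row:
  row 0: 0 empty cells -> FULL (clear)
  row 1: 3 empty cells -> not full
  row 2: 2 empty cells -> not full
  row 3: 4 empty cells -> not full
  row 4: 4 empty cells -> not full
  row 5: 3 empty cells -> not full
  row 6: 4 empty cells -> not full
  row 7: 0 empty cells -> FULL (clear)
Total rows cleared: 2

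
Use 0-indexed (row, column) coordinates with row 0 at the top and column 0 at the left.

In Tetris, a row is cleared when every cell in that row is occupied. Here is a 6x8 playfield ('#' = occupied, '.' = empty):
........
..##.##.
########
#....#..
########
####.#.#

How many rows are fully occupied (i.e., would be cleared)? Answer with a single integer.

Check each row:
  row 0: 8 empty cells -> not full
  row 1: 4 empty cells -> not full
  row 2: 0 empty cells -> FULL (clear)
  row 3: 6 empty cells -> not full
  row 4: 0 empty cells -> FULL (clear)
  row 5: 2 empty cells -> not full
Total rows cleared: 2

Answer: 2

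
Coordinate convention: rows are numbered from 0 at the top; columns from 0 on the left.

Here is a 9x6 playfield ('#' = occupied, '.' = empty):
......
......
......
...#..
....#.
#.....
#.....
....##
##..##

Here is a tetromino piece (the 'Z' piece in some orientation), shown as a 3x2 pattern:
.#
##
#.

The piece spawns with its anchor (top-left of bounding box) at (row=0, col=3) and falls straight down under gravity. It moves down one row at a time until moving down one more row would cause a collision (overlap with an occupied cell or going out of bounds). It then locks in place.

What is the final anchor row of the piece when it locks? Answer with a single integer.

Spawn at (row=0, col=3). Try each row:
  row 0: fits
  row 1: blocked -> lock at row 0

Answer: 0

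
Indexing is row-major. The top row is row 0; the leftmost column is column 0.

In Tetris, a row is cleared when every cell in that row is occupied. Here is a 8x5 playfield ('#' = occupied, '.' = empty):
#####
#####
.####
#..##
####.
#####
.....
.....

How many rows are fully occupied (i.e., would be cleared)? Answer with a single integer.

Answer: 3

Derivation:
Check each row:
  row 0: 0 empty cells -> FULL (clear)
  row 1: 0 empty cells -> FULL (clear)
  row 2: 1 empty cell -> not full
  row 3: 2 empty cells -> not full
  row 4: 1 empty cell -> not full
  row 5: 0 empty cells -> FULL (clear)
  row 6: 5 empty cells -> not full
  row 7: 5 empty cells -> not full
Total rows cleared: 3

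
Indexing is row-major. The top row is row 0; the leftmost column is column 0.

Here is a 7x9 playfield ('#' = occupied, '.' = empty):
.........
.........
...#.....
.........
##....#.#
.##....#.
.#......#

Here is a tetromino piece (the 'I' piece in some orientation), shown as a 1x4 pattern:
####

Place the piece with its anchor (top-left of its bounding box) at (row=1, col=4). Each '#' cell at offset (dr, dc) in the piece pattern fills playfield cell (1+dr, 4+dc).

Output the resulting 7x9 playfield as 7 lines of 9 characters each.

Answer: .........
....####.
...#.....
.........
##....#.#
.##....#.
.#......#

Derivation:
Fill (1+0,4+0) = (1,4)
Fill (1+0,4+1) = (1,5)
Fill (1+0,4+2) = (1,6)
Fill (1+0,4+3) = (1,7)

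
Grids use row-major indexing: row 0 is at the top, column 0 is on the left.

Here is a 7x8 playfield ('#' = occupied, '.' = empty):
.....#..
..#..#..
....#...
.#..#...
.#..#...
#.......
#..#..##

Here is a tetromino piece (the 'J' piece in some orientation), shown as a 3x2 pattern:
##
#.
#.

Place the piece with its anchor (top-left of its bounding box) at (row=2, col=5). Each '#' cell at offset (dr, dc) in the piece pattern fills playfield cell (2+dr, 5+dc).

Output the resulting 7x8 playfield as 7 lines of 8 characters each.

Answer: .....#..
..#..#..
....###.
.#..##..
.#..##..
#.......
#..#..##

Derivation:
Fill (2+0,5+0) = (2,5)
Fill (2+0,5+1) = (2,6)
Fill (2+1,5+0) = (3,5)
Fill (2+2,5+0) = (4,5)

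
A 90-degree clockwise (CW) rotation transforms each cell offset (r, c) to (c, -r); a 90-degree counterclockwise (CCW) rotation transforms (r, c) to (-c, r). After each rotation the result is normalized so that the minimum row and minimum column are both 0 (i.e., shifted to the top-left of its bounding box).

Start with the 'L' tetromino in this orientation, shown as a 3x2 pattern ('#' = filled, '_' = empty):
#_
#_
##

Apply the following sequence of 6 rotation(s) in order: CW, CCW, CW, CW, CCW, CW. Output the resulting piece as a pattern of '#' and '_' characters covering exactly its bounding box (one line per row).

Start:
#_
#_
##
After rotation 1 (CW):
###
#__
After rotation 2 (CCW):
#_
#_
##
After rotation 3 (CW):
###
#__
After rotation 4 (CW):
##
_#
_#
After rotation 5 (CCW):
###
#__
After rotation 6 (CW):
##
_#
_#

Answer: ##
_#
_#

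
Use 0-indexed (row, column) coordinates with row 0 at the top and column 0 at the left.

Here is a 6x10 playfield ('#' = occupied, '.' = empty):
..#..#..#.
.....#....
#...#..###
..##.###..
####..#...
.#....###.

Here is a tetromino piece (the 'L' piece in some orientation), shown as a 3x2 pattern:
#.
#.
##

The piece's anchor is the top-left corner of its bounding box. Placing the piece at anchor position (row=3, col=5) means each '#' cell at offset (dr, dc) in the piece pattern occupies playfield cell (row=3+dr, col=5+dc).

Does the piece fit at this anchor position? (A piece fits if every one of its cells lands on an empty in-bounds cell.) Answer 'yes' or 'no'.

Check each piece cell at anchor (3, 5):
  offset (0,0) -> (3,5): occupied ('#') -> FAIL
  offset (1,0) -> (4,5): empty -> OK
  offset (2,0) -> (5,5): empty -> OK
  offset (2,1) -> (5,6): occupied ('#') -> FAIL
All cells valid: no

Answer: no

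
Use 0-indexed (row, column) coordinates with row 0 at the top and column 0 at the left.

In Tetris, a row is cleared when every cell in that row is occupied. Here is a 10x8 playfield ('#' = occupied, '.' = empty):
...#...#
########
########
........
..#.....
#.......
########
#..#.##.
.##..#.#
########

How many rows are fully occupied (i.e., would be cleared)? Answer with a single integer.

Answer: 4

Derivation:
Check each row:
  row 0: 6 empty cells -> not full
  row 1: 0 empty cells -> FULL (clear)
  row 2: 0 empty cells -> FULL (clear)
  row 3: 8 empty cells -> not full
  row 4: 7 empty cells -> not full
  row 5: 7 empty cells -> not full
  row 6: 0 empty cells -> FULL (clear)
  row 7: 4 empty cells -> not full
  row 8: 4 empty cells -> not full
  row 9: 0 empty cells -> FULL (clear)
Total rows cleared: 4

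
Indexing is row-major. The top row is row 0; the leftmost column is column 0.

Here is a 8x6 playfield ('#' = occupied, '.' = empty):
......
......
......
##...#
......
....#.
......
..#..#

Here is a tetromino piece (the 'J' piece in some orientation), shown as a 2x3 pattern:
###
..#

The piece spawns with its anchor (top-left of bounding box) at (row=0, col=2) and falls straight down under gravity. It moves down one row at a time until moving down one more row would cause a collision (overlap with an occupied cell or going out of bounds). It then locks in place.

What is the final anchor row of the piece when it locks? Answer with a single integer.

Spawn at (row=0, col=2). Try each row:
  row 0: fits
  row 1: fits
  row 2: fits
  row 3: fits
  row 4: blocked -> lock at row 3

Answer: 3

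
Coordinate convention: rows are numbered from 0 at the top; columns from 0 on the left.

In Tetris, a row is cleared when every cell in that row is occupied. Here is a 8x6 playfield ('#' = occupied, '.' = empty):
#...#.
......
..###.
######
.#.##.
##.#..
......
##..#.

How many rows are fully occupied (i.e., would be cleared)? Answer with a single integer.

Check each row:
  row 0: 4 empty cells -> not full
  row 1: 6 empty cells -> not full
  row 2: 3 empty cells -> not full
  row 3: 0 empty cells -> FULL (clear)
  row 4: 3 empty cells -> not full
  row 5: 3 empty cells -> not full
  row 6: 6 empty cells -> not full
  row 7: 3 empty cells -> not full
Total rows cleared: 1

Answer: 1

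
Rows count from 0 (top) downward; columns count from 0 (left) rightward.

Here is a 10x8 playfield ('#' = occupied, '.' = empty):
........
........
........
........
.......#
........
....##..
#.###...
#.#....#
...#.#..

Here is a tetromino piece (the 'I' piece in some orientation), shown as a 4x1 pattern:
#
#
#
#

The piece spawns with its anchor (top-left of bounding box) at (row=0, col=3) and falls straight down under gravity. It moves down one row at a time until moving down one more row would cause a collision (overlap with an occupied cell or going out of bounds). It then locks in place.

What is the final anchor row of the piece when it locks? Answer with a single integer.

Spawn at (row=0, col=3). Try each row:
  row 0: fits
  row 1: fits
  row 2: fits
  row 3: fits
  row 4: blocked -> lock at row 3

Answer: 3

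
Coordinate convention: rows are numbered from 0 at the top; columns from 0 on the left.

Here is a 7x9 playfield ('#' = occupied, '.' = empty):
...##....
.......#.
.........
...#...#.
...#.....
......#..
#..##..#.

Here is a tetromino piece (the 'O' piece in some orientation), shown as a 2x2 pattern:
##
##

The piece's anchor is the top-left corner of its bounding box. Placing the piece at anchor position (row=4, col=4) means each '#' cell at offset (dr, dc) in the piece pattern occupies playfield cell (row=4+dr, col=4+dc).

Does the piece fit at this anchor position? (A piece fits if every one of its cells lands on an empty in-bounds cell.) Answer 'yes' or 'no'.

Check each piece cell at anchor (4, 4):
  offset (0,0) -> (4,4): empty -> OK
  offset (0,1) -> (4,5): empty -> OK
  offset (1,0) -> (5,4): empty -> OK
  offset (1,1) -> (5,5): empty -> OK
All cells valid: yes

Answer: yes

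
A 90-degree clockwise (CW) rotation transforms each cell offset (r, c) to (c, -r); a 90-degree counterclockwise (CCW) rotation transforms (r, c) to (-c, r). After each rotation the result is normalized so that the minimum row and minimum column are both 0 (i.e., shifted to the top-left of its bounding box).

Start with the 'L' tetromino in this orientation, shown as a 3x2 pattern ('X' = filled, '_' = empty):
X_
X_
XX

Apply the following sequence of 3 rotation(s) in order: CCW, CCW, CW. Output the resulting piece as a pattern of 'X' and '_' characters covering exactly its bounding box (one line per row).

Start:
X_
X_
XX
After rotation 1 (CCW):
__X
XXX
After rotation 2 (CCW):
XX
_X
_X
After rotation 3 (CW):
__X
XXX

Answer: __X
XXX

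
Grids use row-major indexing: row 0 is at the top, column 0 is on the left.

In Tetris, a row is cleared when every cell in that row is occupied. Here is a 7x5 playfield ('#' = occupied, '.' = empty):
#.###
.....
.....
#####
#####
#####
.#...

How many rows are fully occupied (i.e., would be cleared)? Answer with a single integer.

Answer: 3

Derivation:
Check each row:
  row 0: 1 empty cell -> not full
  row 1: 5 empty cells -> not full
  row 2: 5 empty cells -> not full
  row 3: 0 empty cells -> FULL (clear)
  row 4: 0 empty cells -> FULL (clear)
  row 5: 0 empty cells -> FULL (clear)
  row 6: 4 empty cells -> not full
Total rows cleared: 3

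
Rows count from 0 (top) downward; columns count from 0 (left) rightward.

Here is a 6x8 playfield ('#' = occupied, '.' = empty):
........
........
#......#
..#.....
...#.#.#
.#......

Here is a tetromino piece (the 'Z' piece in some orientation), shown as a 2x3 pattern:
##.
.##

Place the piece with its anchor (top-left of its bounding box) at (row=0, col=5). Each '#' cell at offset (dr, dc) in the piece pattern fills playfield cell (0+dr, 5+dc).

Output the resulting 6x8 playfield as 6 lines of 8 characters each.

Fill (0+0,5+0) = (0,5)
Fill (0+0,5+1) = (0,6)
Fill (0+1,5+1) = (1,6)
Fill (0+1,5+2) = (1,7)

Answer: .....##.
......##
#......#
..#.....
...#.#.#
.#......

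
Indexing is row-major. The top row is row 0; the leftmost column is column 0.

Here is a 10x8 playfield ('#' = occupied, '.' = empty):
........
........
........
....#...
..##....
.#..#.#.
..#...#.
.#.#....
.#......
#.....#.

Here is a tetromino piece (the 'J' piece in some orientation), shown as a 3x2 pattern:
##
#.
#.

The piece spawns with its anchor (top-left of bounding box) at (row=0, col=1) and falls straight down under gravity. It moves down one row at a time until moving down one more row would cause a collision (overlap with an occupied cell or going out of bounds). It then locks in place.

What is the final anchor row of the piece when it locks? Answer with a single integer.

Answer: 2

Derivation:
Spawn at (row=0, col=1). Try each row:
  row 0: fits
  row 1: fits
  row 2: fits
  row 3: blocked -> lock at row 2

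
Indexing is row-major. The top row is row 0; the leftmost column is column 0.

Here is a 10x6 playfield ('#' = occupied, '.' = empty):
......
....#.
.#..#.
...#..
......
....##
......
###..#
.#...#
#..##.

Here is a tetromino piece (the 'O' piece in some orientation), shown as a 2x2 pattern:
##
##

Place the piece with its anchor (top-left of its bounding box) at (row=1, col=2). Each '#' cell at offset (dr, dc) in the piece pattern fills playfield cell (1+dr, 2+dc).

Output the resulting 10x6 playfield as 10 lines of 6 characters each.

Fill (1+0,2+0) = (1,2)
Fill (1+0,2+1) = (1,3)
Fill (1+1,2+0) = (2,2)
Fill (1+1,2+1) = (2,3)

Answer: ......
..###.
.####.
...#..
......
....##
......
###..#
.#...#
#..##.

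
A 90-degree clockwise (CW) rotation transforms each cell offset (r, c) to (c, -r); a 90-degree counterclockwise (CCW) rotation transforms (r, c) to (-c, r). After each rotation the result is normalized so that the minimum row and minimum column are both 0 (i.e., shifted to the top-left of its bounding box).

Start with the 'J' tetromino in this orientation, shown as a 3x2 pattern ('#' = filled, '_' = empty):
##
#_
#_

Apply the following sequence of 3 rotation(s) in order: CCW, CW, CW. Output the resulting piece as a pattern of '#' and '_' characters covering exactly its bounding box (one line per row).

Answer: ###
__#

Derivation:
Start:
##
#_
#_
After rotation 1 (CCW):
#__
###
After rotation 2 (CW):
##
#_
#_
After rotation 3 (CW):
###
__#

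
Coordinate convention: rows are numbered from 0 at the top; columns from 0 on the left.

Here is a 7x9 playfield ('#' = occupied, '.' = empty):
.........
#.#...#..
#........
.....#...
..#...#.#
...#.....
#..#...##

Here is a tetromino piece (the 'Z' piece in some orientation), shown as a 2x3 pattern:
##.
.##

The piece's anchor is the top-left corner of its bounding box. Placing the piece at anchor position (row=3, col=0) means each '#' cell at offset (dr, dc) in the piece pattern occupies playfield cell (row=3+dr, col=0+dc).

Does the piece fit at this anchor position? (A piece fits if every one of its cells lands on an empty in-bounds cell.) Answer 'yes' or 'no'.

Answer: no

Derivation:
Check each piece cell at anchor (3, 0):
  offset (0,0) -> (3,0): empty -> OK
  offset (0,1) -> (3,1): empty -> OK
  offset (1,1) -> (4,1): empty -> OK
  offset (1,2) -> (4,2): occupied ('#') -> FAIL
All cells valid: no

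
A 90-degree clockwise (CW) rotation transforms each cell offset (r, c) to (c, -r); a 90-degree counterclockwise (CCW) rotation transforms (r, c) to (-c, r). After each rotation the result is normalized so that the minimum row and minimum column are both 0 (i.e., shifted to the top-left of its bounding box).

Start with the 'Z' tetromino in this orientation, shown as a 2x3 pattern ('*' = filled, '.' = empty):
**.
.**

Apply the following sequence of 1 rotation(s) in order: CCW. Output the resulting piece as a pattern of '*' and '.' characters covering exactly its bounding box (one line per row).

Start:
**.
.**
After rotation 1 (CCW):
.*
**
*.

Answer: .*
**
*.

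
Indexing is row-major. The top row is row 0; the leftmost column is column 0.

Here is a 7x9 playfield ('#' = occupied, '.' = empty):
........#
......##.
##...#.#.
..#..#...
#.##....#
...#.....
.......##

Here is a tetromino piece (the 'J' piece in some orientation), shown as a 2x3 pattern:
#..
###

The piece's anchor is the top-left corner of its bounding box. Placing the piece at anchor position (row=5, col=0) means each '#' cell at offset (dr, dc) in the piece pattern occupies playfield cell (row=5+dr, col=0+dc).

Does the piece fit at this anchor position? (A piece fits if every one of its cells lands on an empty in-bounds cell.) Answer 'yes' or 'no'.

Check each piece cell at anchor (5, 0):
  offset (0,0) -> (5,0): empty -> OK
  offset (1,0) -> (6,0): empty -> OK
  offset (1,1) -> (6,1): empty -> OK
  offset (1,2) -> (6,2): empty -> OK
All cells valid: yes

Answer: yes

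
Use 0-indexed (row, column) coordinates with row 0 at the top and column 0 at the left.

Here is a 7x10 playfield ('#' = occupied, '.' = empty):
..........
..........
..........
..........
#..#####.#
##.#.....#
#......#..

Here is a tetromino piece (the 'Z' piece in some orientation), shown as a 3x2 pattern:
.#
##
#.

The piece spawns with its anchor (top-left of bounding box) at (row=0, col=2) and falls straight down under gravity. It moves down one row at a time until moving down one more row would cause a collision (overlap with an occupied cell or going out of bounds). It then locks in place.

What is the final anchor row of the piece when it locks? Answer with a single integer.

Spawn at (row=0, col=2). Try each row:
  row 0: fits
  row 1: fits
  row 2: fits
  row 3: blocked -> lock at row 2

Answer: 2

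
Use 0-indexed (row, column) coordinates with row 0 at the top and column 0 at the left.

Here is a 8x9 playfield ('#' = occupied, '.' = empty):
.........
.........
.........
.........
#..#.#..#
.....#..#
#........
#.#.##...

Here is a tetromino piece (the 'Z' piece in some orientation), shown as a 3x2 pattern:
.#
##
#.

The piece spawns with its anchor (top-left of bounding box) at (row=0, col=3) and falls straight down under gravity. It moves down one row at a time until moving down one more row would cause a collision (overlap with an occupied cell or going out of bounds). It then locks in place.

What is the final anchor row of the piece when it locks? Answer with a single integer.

Spawn at (row=0, col=3). Try each row:
  row 0: fits
  row 1: fits
  row 2: blocked -> lock at row 1

Answer: 1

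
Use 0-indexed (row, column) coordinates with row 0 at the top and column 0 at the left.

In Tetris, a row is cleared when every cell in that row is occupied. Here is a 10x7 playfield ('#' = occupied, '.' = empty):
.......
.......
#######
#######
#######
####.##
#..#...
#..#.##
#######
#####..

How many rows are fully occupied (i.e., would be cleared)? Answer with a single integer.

Answer: 4

Derivation:
Check each row:
  row 0: 7 empty cells -> not full
  row 1: 7 empty cells -> not full
  row 2: 0 empty cells -> FULL (clear)
  row 3: 0 empty cells -> FULL (clear)
  row 4: 0 empty cells -> FULL (clear)
  row 5: 1 empty cell -> not full
  row 6: 5 empty cells -> not full
  row 7: 3 empty cells -> not full
  row 8: 0 empty cells -> FULL (clear)
  row 9: 2 empty cells -> not full
Total rows cleared: 4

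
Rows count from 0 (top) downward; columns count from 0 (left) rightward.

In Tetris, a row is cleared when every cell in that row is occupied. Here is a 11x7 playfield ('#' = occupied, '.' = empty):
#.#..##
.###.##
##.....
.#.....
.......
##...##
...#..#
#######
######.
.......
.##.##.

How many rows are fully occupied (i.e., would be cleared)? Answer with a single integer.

Answer: 1

Derivation:
Check each row:
  row 0: 3 empty cells -> not full
  row 1: 2 empty cells -> not full
  row 2: 5 empty cells -> not full
  row 3: 6 empty cells -> not full
  row 4: 7 empty cells -> not full
  row 5: 3 empty cells -> not full
  row 6: 5 empty cells -> not full
  row 7: 0 empty cells -> FULL (clear)
  row 8: 1 empty cell -> not full
  row 9: 7 empty cells -> not full
  row 10: 3 empty cells -> not full
Total rows cleared: 1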